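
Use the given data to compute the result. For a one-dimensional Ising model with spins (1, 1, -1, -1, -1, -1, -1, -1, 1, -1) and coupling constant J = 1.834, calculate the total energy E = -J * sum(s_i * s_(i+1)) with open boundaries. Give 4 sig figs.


Step 1: Nearest-neighbor products: 1, -1, 1, 1, 1, 1, 1, -1, -1
Step 2: Sum of products = 3
Step 3: E = -1.834 * 3 = -5.502

-5.502


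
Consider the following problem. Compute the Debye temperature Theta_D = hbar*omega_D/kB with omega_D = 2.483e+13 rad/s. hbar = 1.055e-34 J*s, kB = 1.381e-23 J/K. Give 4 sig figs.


Step 1: hbar*omega_D = 1.055e-34 * 2.483e+13 = 2.62e-21 J
Step 2: Theta_D = 2.62e-21 / 1.381e-23
Step 3: Theta_D = 189.7 K

189.7


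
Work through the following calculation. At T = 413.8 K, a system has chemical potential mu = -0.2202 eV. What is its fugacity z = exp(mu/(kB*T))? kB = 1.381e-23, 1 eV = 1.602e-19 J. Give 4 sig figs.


Step 1: Convert mu to Joules: -0.2202*1.602e-19 = -3.528e-20 J
Step 2: kB*T = 1.381e-23*413.8 = 5.715e-21 J
Step 3: mu/(kB*T) = -6.173
Step 4: z = exp(-6.173) = 0.002085

0.002085


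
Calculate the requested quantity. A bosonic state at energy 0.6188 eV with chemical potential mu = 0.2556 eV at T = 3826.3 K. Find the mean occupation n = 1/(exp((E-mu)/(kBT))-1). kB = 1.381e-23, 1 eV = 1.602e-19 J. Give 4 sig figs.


Step 1: (E - mu) = 0.3632 eV
Step 2: x = (E-mu)*eV/(kB*T) = 0.3632*1.602e-19/(1.381e-23*3826.3) = 1.101
Step 3: exp(x) = 3.008
Step 4: n = 1/(exp(x)-1) = 0.4981

0.4981


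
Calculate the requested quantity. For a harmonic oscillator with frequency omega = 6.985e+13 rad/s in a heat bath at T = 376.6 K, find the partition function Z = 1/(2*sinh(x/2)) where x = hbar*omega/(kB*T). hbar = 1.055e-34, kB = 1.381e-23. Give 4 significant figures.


Step 1: Compute x = hbar*omega/(kB*T) = 1.055e-34*6.985e+13/(1.381e-23*376.6) = 1.417
Step 2: x/2 = 0.7085
Step 3: sinh(x/2) = 0.7692
Step 4: Z = 1/(2*0.7692) = 0.65

0.65


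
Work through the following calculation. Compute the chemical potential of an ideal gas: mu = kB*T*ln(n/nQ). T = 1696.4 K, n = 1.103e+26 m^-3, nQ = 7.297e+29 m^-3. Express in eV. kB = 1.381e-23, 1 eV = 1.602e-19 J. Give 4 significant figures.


Step 1: n/nQ = 1.103e+26/7.297e+29 = 0.0001512
Step 2: ln(n/nQ) = -8.797
Step 3: mu = kB*T*ln(n/nQ) = 2.343e-20*-8.797 = -2.061e-19 J
Step 4: Convert to eV: -2.061e-19/1.602e-19 = -1.286 eV

-1.286


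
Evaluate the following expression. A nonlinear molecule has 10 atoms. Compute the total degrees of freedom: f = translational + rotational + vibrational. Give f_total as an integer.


Step 1: Translational DOF = 3
Step 2: Rotational DOF (nonlinear) = 3
Step 3: Vibrational DOF = 3*10 - 6 = 24
Step 4: Total = 3 + 3 + 24 = 30

30


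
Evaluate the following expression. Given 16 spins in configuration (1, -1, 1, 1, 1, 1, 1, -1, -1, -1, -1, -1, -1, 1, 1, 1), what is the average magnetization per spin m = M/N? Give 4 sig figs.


Step 1: Count up spins (+1): 9, down spins (-1): 7
Step 2: Total magnetization M = 9 - 7 = 2
Step 3: m = M/N = 2/16 = 0.125

0.125


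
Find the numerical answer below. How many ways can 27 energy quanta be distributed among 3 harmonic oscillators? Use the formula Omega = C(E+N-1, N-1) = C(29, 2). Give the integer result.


Step 1: Use binomial coefficient C(29, 2)
Step 2: Numerator = 29! / 27!
Step 3: Denominator = 2!
Step 4: Omega = 406

406


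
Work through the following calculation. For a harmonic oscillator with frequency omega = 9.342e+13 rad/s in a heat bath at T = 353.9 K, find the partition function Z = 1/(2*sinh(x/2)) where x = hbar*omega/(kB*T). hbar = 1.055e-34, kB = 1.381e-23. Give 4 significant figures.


Step 1: Compute x = hbar*omega/(kB*T) = 1.055e-34*9.342e+13/(1.381e-23*353.9) = 2.017
Step 2: x/2 = 1.008
Step 3: sinh(x/2) = 1.188
Step 4: Z = 1/(2*1.188) = 0.4209

0.4209


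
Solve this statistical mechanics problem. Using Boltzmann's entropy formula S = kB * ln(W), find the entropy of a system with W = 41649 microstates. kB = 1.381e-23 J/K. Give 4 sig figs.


Step 1: ln(W) = ln(41649) = 10.64
Step 2: S = kB * ln(W) = 1.381e-23 * 10.64
Step 3: S = 1.469e-22 J/K

1.469e-22


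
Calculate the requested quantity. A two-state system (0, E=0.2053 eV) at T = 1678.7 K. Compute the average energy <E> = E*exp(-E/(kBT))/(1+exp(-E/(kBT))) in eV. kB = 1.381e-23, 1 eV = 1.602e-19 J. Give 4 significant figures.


Step 1: beta*E = 0.2053*1.602e-19/(1.381e-23*1678.7) = 1.419
Step 2: exp(-beta*E) = 0.242
Step 3: <E> = 0.2053*0.242/(1+0.242) = 0.04001 eV

0.04001


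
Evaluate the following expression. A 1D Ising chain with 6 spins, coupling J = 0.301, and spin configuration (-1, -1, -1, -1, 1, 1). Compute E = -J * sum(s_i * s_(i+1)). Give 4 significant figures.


Step 1: Nearest-neighbor products: 1, 1, 1, -1, 1
Step 2: Sum of products = 3
Step 3: E = -0.301 * 3 = -0.903

-0.903


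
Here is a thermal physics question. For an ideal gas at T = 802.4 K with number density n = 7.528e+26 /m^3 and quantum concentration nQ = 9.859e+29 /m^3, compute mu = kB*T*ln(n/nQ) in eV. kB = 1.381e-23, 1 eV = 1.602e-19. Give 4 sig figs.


Step 1: n/nQ = 7.528e+26/9.859e+29 = 0.0007636
Step 2: ln(n/nQ) = -7.178
Step 3: mu = kB*T*ln(n/nQ) = 1.108e-20*-7.178 = -7.954e-20 J
Step 4: Convert to eV: -7.954e-20/1.602e-19 = -0.4965 eV

-0.4965


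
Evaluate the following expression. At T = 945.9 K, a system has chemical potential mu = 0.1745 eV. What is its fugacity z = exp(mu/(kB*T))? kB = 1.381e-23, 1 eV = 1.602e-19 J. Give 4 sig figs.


Step 1: Convert mu to Joules: 0.1745*1.602e-19 = 2.795e-20 J
Step 2: kB*T = 1.381e-23*945.9 = 1.306e-20 J
Step 3: mu/(kB*T) = 2.14
Step 4: z = exp(2.14) = 8.5

8.5


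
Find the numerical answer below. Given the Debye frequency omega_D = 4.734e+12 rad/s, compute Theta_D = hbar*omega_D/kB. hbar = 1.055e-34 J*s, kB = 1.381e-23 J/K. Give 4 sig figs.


Step 1: hbar*omega_D = 1.055e-34 * 4.734e+12 = 4.994e-22 J
Step 2: Theta_D = 4.994e-22 / 1.381e-23
Step 3: Theta_D = 36.16 K

36.16


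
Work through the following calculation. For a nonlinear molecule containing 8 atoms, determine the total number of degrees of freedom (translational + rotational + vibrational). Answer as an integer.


Step 1: Translational DOF = 3
Step 2: Rotational DOF (nonlinear) = 3
Step 3: Vibrational DOF = 3*8 - 6 = 18
Step 4: Total = 3 + 3 + 18 = 24

24


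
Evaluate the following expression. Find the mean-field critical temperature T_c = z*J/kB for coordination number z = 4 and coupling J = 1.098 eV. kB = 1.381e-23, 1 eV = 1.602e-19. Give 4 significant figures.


Step 1: z*J = 4*1.098 = 4.392 eV
Step 2: Convert to Joules: 4.392*1.602e-19 = 7.036e-19 J
Step 3: T_c = 7.036e-19 / 1.381e-23 = 5.095e+04 K

5.095e+04


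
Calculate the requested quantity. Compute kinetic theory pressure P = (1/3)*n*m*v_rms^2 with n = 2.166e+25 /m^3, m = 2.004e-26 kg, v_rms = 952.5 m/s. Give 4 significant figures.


Step 1: v_rms^2 = 952.5^2 = 9.073e+05
Step 2: n*m = 2.166e+25*2.004e-26 = 0.4341
Step 3: P = (1/3)*0.4341*9.073e+05 = 1.313e+05 Pa

1.313e+05


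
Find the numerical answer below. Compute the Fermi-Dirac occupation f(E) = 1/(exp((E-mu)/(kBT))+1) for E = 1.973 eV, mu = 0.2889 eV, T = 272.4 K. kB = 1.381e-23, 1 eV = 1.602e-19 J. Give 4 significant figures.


Step 1: (E - mu) = 1.973 - 0.2889 = 1.684 eV
Step 2: Convert: (E-mu)*eV = 2.698e-19 J
Step 3: x = (E-mu)*eV/(kB*T) = 71.72
Step 4: f = 1/(exp(71.72)+1) = 7.131e-32

7.131e-32


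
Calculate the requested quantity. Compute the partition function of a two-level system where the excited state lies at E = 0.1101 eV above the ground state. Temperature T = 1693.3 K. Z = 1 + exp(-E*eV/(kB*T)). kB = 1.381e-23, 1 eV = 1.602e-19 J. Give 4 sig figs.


Step 1: Compute beta*E = E*eV/(kB*T) = 0.1101*1.602e-19/(1.381e-23*1693.3) = 0.7543
Step 2: exp(-beta*E) = exp(-0.7543) = 0.4704
Step 3: Z = 1 + 0.4704 = 1.47

1.47


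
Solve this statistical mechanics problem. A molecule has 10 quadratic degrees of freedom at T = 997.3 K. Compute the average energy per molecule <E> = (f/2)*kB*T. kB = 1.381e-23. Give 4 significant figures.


Step 1: f/2 = 10/2 = 5
Step 2: kB*T = 1.381e-23 * 997.3 = 1.377e-20
Step 3: <E> = 5 * 1.377e-20 = 6.886e-20 J

6.886e-20


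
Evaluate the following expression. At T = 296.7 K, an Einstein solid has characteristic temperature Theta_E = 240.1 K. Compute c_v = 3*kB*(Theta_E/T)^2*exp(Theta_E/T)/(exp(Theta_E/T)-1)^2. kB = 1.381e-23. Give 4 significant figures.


Step 1: x = Theta_E/T = 240.1/296.7 = 0.8092
Step 2: x^2 = 0.6549
Step 3: exp(x) = 2.246
Step 4: c_v = 3*1.381e-23*0.6549*2.246/(2.246-1)^2 = 3.924e-23

3.924e-23


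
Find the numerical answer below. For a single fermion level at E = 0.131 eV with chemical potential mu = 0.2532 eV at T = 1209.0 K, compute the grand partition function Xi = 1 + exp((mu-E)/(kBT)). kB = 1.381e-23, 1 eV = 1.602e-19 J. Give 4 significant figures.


Step 1: (mu - E) = 0.2532 - 0.131 = 0.1222 eV
Step 2: x = (mu-E)*eV/(kB*T) = 0.1222*1.602e-19/(1.381e-23*1209.0) = 1.173
Step 3: exp(x) = 3.23
Step 4: Xi = 1 + 3.23 = 4.23

4.23


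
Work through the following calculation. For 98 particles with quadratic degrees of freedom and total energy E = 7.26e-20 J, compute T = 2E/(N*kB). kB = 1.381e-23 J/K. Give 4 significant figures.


Step 1: Numerator = 2*E = 2*7.26e-20 = 1.452e-19 J
Step 2: Denominator = N*kB = 98*1.381e-23 = 1.353e-21
Step 3: T = 1.452e-19 / 1.353e-21 = 107.3 K

107.3


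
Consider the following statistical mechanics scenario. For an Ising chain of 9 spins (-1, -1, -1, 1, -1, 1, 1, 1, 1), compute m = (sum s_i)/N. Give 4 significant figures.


Step 1: Count up spins (+1): 5, down spins (-1): 4
Step 2: Total magnetization M = 5 - 4 = 1
Step 3: m = M/N = 1/9 = 0.1111

0.1111


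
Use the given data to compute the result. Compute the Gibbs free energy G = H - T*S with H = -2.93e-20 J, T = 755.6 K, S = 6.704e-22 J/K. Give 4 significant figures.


Step 1: T*S = 755.6 * 6.704e-22 = 5.066e-19 J
Step 2: G = H - T*S = -2.93e-20 - 5.066e-19
Step 3: G = -5.359e-19 J

-5.359e-19


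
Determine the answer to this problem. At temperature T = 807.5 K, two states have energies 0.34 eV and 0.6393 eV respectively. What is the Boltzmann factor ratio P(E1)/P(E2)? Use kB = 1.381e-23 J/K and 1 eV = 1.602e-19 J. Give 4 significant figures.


Step 1: Compute energy difference dE = E1 - E2 = 0.34 - 0.6393 = -0.2993 eV
Step 2: Convert to Joules: dE_J = -0.2993 * 1.602e-19 = -4.795e-20 J
Step 3: Compute exponent = -dE_J / (kB * T) = -(-4.795e-20) / (1.381e-23 * 807.5) = 4.3
Step 4: P(E1)/P(E2) = exp(4.3) = 73.67

73.67


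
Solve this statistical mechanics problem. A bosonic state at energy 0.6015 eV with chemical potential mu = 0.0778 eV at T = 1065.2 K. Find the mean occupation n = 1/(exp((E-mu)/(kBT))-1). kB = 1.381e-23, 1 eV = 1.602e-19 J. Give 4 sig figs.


Step 1: (E - mu) = 0.5237 eV
Step 2: x = (E-mu)*eV/(kB*T) = 0.5237*1.602e-19/(1.381e-23*1065.2) = 5.703
Step 3: exp(x) = 299.8
Step 4: n = 1/(exp(x)-1) = 0.003346

0.003346


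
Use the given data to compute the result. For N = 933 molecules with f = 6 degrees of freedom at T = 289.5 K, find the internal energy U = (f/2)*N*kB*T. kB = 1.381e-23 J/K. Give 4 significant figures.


Step 1: f/2 = 6/2 = 3.0
Step 2: N*kB*T = 933*1.381e-23*289.5 = 3.73e-18
Step 3: U = 3.0 * 3.73e-18 = 1.119e-17 J

1.119e-17


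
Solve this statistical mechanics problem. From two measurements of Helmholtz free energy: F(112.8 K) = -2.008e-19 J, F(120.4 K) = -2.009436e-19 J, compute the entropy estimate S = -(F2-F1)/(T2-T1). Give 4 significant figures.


Step 1: dF = F2 - F1 = -2.009436e-19 - (-2.008e-19) = -1.436e-22 J
Step 2: dT = T2 - T1 = 120.4 - 112.8 = 7.6 K
Step 3: S = -dF/dT = -(-1.436e-22)/7.6 = 1.889e-23 J/K

1.889e-23


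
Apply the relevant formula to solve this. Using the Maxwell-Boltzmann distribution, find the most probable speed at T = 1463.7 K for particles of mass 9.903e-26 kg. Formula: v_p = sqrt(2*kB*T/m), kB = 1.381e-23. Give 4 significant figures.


Step 1: Numerator = 2*kB*T = 2*1.381e-23*1463.7 = 4.043e-20
Step 2: Ratio = 4.043e-20 / 9.903e-26 = 4.082e+05
Step 3: v_p = sqrt(4.082e+05) = 638.9 m/s

638.9


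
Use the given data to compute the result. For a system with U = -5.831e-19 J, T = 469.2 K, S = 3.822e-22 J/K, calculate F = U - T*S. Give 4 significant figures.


Step 1: T*S = 469.2 * 3.822e-22 = 1.793e-19 J
Step 2: F = U - T*S = -5.831e-19 - 1.793e-19
Step 3: F = -7.624e-19 J

-7.624e-19


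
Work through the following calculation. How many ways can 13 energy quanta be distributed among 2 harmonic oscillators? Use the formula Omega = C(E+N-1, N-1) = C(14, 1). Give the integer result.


Step 1: Use binomial coefficient C(14, 1)
Step 2: Numerator = 14! / 13!
Step 3: Denominator = 1!
Step 4: Omega = 14

14


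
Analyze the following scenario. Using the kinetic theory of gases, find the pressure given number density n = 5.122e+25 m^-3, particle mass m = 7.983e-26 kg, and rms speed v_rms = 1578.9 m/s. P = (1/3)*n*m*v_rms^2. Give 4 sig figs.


Step 1: v_rms^2 = 1578.9^2 = 2.493e+06
Step 2: n*m = 5.122e+25*7.983e-26 = 4.089
Step 3: P = (1/3)*4.089*2.493e+06 = 3.398e+06 Pa

3.398e+06


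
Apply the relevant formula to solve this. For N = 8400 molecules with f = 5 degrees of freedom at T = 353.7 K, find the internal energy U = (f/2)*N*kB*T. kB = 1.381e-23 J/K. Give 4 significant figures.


Step 1: f/2 = 5/2 = 2.5
Step 2: N*kB*T = 8400*1.381e-23*353.7 = 4.103e-17
Step 3: U = 2.5 * 4.103e-17 = 1.026e-16 J

1.026e-16


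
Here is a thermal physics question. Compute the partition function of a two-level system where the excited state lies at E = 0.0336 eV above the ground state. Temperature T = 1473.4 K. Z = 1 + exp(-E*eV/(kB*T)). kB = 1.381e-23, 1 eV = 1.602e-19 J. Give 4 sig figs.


Step 1: Compute beta*E = E*eV/(kB*T) = 0.0336*1.602e-19/(1.381e-23*1473.4) = 0.2645
Step 2: exp(-beta*E) = exp(-0.2645) = 0.7676
Step 3: Z = 1 + 0.7676 = 1.768

1.768


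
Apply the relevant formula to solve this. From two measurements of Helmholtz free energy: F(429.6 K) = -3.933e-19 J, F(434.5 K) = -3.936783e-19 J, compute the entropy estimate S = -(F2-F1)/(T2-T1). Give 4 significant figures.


Step 1: dF = F2 - F1 = -3.936783e-19 - (-3.933e-19) = -3.783e-22 J
Step 2: dT = T2 - T1 = 434.5 - 429.6 = 4.9 K
Step 3: S = -dF/dT = -(-3.783e-22)/4.9 = 7.72e-23 J/K

7.72e-23


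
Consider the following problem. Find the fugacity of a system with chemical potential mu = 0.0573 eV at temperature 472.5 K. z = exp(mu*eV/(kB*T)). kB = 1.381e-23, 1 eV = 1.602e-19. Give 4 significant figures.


Step 1: Convert mu to Joules: 0.0573*1.602e-19 = 9.179e-21 J
Step 2: kB*T = 1.381e-23*472.5 = 6.525e-21 J
Step 3: mu/(kB*T) = 1.407
Step 4: z = exp(1.407) = 4.083

4.083


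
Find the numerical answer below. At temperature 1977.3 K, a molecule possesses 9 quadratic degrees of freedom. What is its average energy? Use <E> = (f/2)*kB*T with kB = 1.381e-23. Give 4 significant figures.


Step 1: f/2 = 9/2 = 4.5
Step 2: kB*T = 1.381e-23 * 1977.3 = 2.731e-20
Step 3: <E> = 4.5 * 2.731e-20 = 1.229e-19 J

1.229e-19


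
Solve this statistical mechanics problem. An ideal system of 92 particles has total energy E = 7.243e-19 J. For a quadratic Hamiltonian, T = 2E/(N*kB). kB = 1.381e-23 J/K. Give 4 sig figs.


Step 1: Numerator = 2*E = 2*7.243e-19 = 1.449e-18 J
Step 2: Denominator = N*kB = 92*1.381e-23 = 1.271e-21
Step 3: T = 1.449e-18 / 1.271e-21 = 1140 K

1140


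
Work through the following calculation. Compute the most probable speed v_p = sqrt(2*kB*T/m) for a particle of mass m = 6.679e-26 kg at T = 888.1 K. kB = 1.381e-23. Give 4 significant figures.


Step 1: Numerator = 2*kB*T = 2*1.381e-23*888.1 = 2.453e-20
Step 2: Ratio = 2.453e-20 / 6.679e-26 = 3.673e+05
Step 3: v_p = sqrt(3.673e+05) = 606 m/s

606


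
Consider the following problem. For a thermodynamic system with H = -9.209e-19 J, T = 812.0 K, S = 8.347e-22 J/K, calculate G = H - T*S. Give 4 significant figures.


Step 1: T*S = 812.0 * 8.347e-22 = 6.778e-19 J
Step 2: G = H - T*S = -9.209e-19 - 6.778e-19
Step 3: G = -1.599e-18 J

-1.599e-18


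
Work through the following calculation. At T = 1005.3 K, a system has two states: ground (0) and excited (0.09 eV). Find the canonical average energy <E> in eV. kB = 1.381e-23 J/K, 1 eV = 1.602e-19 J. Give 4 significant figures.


Step 1: beta*E = 0.09*1.602e-19/(1.381e-23*1005.3) = 1.039
Step 2: exp(-beta*E) = 0.354
Step 3: <E> = 0.09*0.354/(1+0.354) = 0.02353 eV

0.02353


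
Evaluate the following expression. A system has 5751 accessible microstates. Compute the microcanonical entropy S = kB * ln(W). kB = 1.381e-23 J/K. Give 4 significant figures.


Step 1: ln(W) = ln(5751) = 8.657
Step 2: S = kB * ln(W) = 1.381e-23 * 8.657
Step 3: S = 1.196e-22 J/K

1.196e-22


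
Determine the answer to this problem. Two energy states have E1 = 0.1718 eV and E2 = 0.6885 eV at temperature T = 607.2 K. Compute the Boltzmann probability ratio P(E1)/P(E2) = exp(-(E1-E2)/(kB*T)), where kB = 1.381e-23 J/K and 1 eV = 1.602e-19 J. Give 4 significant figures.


Step 1: Compute energy difference dE = E1 - E2 = 0.1718 - 0.6885 = -0.5167 eV
Step 2: Convert to Joules: dE_J = -0.5167 * 1.602e-19 = -8.278e-20 J
Step 3: Compute exponent = -dE_J / (kB * T) = -(-8.278e-20) / (1.381e-23 * 607.2) = 9.871
Step 4: P(E1)/P(E2) = exp(9.871) = 1.937e+04

1.937e+04


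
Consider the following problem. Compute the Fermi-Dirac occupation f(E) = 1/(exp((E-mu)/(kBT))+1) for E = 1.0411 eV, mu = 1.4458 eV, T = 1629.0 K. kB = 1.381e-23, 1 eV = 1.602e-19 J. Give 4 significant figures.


Step 1: (E - mu) = 1.0411 - 1.4458 = -0.4047 eV
Step 2: Convert: (E-mu)*eV = -6.483e-20 J
Step 3: x = (E-mu)*eV/(kB*T) = -2.882
Step 4: f = 1/(exp(-2.882)+1) = 0.9469

0.9469


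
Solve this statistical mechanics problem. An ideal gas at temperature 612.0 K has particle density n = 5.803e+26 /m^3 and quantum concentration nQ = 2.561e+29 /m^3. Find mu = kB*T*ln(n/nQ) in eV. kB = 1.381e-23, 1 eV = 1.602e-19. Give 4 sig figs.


Step 1: n/nQ = 5.803e+26/2.561e+29 = 0.002266
Step 2: ln(n/nQ) = -6.09
Step 3: mu = kB*T*ln(n/nQ) = 8.452e-21*-6.09 = -5.147e-20 J
Step 4: Convert to eV: -5.147e-20/1.602e-19 = -0.3213 eV

-0.3213


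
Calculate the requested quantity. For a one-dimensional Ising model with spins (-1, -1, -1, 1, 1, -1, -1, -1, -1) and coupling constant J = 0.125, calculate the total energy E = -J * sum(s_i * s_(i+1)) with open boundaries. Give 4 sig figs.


Step 1: Nearest-neighbor products: 1, 1, -1, 1, -1, 1, 1, 1
Step 2: Sum of products = 4
Step 3: E = -0.125 * 4 = -0.5

-0.5


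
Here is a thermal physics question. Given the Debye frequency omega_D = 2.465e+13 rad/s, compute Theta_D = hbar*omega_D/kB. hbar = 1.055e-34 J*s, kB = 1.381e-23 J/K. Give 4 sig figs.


Step 1: hbar*omega_D = 1.055e-34 * 2.465e+13 = 2.601e-21 J
Step 2: Theta_D = 2.601e-21 / 1.381e-23
Step 3: Theta_D = 188.3 K

188.3


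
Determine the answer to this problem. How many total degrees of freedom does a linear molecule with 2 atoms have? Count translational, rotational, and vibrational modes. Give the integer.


Step 1: Translational DOF = 3
Step 2: Rotational DOF (linear) = 2
Step 3: Vibrational DOF = 3*2 - 5 = 1
Step 4: Total = 3 + 2 + 1 = 6

6


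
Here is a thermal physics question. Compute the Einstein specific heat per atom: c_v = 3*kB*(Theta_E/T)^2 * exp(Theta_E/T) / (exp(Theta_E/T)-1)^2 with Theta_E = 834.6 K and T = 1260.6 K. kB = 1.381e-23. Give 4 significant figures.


Step 1: x = Theta_E/T = 834.6/1260.6 = 0.6621
Step 2: x^2 = 0.4383
Step 3: exp(x) = 1.939
Step 4: c_v = 3*1.381e-23*0.4383*1.939/(1.939-1)^2 = 3.995e-23

3.995e-23


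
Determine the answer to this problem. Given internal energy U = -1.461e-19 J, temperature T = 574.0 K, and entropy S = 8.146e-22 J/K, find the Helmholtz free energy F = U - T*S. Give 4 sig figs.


Step 1: T*S = 574.0 * 8.146e-22 = 4.676e-19 J
Step 2: F = U - T*S = -1.461e-19 - 4.676e-19
Step 3: F = -6.137e-19 J

-6.137e-19


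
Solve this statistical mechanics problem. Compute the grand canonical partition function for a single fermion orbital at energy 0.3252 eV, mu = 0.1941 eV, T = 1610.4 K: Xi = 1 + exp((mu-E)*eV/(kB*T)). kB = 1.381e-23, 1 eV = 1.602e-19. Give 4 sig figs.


Step 1: (mu - E) = 0.1941 - 0.3252 = -0.1311 eV
Step 2: x = (mu-E)*eV/(kB*T) = -0.1311*1.602e-19/(1.381e-23*1610.4) = -0.9444
Step 3: exp(x) = 0.3889
Step 4: Xi = 1 + 0.3889 = 1.389

1.389


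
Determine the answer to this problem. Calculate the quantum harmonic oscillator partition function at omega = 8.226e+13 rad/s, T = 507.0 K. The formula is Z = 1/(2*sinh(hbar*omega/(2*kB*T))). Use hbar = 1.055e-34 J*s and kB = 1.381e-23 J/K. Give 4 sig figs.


Step 1: Compute x = hbar*omega/(kB*T) = 1.055e-34*8.226e+13/(1.381e-23*507.0) = 1.239
Step 2: x/2 = 0.6197
Step 3: sinh(x/2) = 0.6602
Step 4: Z = 1/(2*0.6602) = 0.7574

0.7574


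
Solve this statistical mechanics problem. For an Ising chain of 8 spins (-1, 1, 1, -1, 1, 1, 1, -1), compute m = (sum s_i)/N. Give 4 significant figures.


Step 1: Count up spins (+1): 5, down spins (-1): 3
Step 2: Total magnetization M = 5 - 3 = 2
Step 3: m = M/N = 2/8 = 0.25

0.25


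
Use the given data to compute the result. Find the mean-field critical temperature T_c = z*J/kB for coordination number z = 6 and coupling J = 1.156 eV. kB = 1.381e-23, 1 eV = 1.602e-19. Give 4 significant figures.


Step 1: z*J = 6*1.156 = 6.936 eV
Step 2: Convert to Joules: 6.936*1.602e-19 = 1.111e-18 J
Step 3: T_c = 1.111e-18 / 1.381e-23 = 8.046e+04 K

8.046e+04


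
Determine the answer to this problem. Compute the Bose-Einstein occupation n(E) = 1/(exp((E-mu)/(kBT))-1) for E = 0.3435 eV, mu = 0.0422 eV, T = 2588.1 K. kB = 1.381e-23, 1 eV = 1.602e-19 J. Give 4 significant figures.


Step 1: (E - mu) = 0.3013 eV
Step 2: x = (E-mu)*eV/(kB*T) = 0.3013*1.602e-19/(1.381e-23*2588.1) = 1.35
Step 3: exp(x) = 3.859
Step 4: n = 1/(exp(x)-1) = 0.3497

0.3497


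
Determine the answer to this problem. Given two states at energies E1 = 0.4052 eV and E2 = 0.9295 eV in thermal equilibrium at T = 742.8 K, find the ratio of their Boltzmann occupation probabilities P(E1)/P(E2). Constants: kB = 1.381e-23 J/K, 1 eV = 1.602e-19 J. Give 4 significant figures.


Step 1: Compute energy difference dE = E1 - E2 = 0.4052 - 0.9295 = -0.5243 eV
Step 2: Convert to Joules: dE_J = -0.5243 * 1.602e-19 = -8.399e-20 J
Step 3: Compute exponent = -dE_J / (kB * T) = -(-8.399e-20) / (1.381e-23 * 742.8) = 8.188
Step 4: P(E1)/P(E2) = exp(8.188) = 3597

3597


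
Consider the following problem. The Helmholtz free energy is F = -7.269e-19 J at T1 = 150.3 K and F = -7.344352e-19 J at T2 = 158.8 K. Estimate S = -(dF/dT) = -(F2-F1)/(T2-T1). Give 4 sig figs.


Step 1: dF = F2 - F1 = -7.344352e-19 - (-7.269e-19) = -7.5352e-21 J
Step 2: dT = T2 - T1 = 158.8 - 150.3 = 8.5 K
Step 3: S = -dF/dT = -(-7.5352e-21)/8.5 = 8.865e-22 J/K

8.865e-22


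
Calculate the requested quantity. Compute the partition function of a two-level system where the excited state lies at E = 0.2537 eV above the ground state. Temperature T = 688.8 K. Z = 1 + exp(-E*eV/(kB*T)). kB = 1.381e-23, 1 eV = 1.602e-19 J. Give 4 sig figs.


Step 1: Compute beta*E = E*eV/(kB*T) = 0.2537*1.602e-19/(1.381e-23*688.8) = 4.273
Step 2: exp(-beta*E) = exp(-4.273) = 0.01394
Step 3: Z = 1 + 0.01394 = 1.014

1.014


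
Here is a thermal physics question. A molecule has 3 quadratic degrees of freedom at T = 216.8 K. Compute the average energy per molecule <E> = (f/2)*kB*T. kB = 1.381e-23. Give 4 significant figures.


Step 1: f/2 = 3/2 = 1.5
Step 2: kB*T = 1.381e-23 * 216.8 = 2.994e-21
Step 3: <E> = 1.5 * 2.994e-21 = 4.491e-21 J

4.491e-21


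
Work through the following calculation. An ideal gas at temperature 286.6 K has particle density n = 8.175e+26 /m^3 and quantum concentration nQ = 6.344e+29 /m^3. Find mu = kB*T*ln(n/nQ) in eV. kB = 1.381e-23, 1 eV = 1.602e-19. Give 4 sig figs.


Step 1: n/nQ = 8.175e+26/6.344e+29 = 0.001289
Step 2: ln(n/nQ) = -6.654
Step 3: mu = kB*T*ln(n/nQ) = 3.958e-21*-6.654 = -2.634e-20 J
Step 4: Convert to eV: -2.634e-20/1.602e-19 = -0.1644 eV

-0.1644


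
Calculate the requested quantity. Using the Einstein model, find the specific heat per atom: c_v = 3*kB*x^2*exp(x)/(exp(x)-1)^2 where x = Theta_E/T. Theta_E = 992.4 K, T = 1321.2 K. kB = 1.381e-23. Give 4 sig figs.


Step 1: x = Theta_E/T = 992.4/1321.2 = 0.7511
Step 2: x^2 = 0.5642
Step 3: exp(x) = 2.119
Step 4: c_v = 3*1.381e-23*0.5642*2.119/(2.119-1)^2 = 3.954e-23

3.954e-23


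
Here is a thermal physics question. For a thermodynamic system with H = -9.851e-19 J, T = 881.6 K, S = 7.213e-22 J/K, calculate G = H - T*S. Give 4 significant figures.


Step 1: T*S = 881.6 * 7.213e-22 = 6.359e-19 J
Step 2: G = H - T*S = -9.851e-19 - 6.359e-19
Step 3: G = -1.621e-18 J

-1.621e-18


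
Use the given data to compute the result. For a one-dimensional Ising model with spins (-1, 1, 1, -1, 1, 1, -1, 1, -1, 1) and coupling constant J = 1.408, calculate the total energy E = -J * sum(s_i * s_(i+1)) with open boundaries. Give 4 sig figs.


Step 1: Nearest-neighbor products: -1, 1, -1, -1, 1, -1, -1, -1, -1
Step 2: Sum of products = -5
Step 3: E = -1.408 * -5 = 7.04

7.04


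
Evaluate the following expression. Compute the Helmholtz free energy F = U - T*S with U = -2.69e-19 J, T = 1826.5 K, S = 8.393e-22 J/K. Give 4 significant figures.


Step 1: T*S = 1826.5 * 8.393e-22 = 1.533e-18 J
Step 2: F = U - T*S = -2.69e-19 - 1.533e-18
Step 3: F = -1.802e-18 J

-1.802e-18


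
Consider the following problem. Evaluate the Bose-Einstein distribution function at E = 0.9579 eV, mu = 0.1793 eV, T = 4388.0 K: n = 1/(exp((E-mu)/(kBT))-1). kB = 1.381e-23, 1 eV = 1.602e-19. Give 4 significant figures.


Step 1: (E - mu) = 0.7786 eV
Step 2: x = (E-mu)*eV/(kB*T) = 0.7786*1.602e-19/(1.381e-23*4388.0) = 2.058
Step 3: exp(x) = 7.833
Step 4: n = 1/(exp(x)-1) = 0.1463

0.1463


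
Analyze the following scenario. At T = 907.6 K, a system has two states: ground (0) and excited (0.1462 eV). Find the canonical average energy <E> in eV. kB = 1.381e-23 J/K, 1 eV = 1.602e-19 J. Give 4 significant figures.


Step 1: beta*E = 0.1462*1.602e-19/(1.381e-23*907.6) = 1.869
Step 2: exp(-beta*E) = 0.1543
Step 3: <E> = 0.1462*0.1543/(1+0.1543) = 0.01955 eV

0.01955


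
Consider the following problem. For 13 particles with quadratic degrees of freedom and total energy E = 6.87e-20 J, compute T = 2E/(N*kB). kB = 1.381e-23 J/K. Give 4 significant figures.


Step 1: Numerator = 2*E = 2*6.87e-20 = 1.374e-19 J
Step 2: Denominator = N*kB = 13*1.381e-23 = 1.795e-22
Step 3: T = 1.374e-19 / 1.795e-22 = 765.3 K

765.3


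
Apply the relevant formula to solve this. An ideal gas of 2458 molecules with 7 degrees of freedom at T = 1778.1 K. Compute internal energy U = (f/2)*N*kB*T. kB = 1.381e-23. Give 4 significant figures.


Step 1: f/2 = 7/2 = 3.5
Step 2: N*kB*T = 2458*1.381e-23*1778.1 = 6.036e-17
Step 3: U = 3.5 * 6.036e-17 = 2.113e-16 J

2.113e-16


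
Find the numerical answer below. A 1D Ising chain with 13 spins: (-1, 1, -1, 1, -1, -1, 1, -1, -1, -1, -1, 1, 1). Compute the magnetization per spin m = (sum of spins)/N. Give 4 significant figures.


Step 1: Count up spins (+1): 5, down spins (-1): 8
Step 2: Total magnetization M = 5 - 8 = -3
Step 3: m = M/N = -3/13 = -0.2308

-0.2308


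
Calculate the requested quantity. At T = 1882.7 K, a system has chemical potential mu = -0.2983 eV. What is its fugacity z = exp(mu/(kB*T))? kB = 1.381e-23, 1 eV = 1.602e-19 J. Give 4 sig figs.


Step 1: Convert mu to Joules: -0.2983*1.602e-19 = -4.779e-20 J
Step 2: kB*T = 1.381e-23*1882.7 = 2.6e-20 J
Step 3: mu/(kB*T) = -1.838
Step 4: z = exp(-1.838) = 0.1591

0.1591


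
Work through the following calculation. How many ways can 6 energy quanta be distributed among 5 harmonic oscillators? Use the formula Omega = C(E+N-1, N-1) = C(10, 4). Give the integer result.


Step 1: Use binomial coefficient C(10, 4)
Step 2: Numerator = 10! / 6!
Step 3: Denominator = 4!
Step 4: Omega = 210

210


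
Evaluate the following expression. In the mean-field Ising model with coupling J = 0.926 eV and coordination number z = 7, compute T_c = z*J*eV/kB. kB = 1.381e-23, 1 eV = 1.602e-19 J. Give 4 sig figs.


Step 1: z*J = 7*0.926 = 6.482 eV
Step 2: Convert to Joules: 6.482*1.602e-19 = 1.038e-18 J
Step 3: T_c = 1.038e-18 / 1.381e-23 = 7.519e+04 K

7.519e+04


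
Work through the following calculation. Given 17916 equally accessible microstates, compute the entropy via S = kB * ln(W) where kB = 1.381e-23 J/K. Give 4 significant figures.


Step 1: ln(W) = ln(17916) = 9.793
Step 2: S = kB * ln(W) = 1.381e-23 * 9.793
Step 3: S = 1.352e-22 J/K

1.352e-22


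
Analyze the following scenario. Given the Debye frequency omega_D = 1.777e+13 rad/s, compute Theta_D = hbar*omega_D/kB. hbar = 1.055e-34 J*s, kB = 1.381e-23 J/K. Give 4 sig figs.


Step 1: hbar*omega_D = 1.055e-34 * 1.777e+13 = 1.875e-21 J
Step 2: Theta_D = 1.875e-21 / 1.381e-23
Step 3: Theta_D = 135.8 K

135.8


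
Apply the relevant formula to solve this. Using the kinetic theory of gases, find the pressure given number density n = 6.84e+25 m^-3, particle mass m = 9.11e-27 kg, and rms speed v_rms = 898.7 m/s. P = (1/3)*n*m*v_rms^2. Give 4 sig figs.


Step 1: v_rms^2 = 898.7^2 = 8.077e+05
Step 2: n*m = 6.84e+25*9.11e-27 = 0.6231
Step 3: P = (1/3)*0.6231*8.077e+05 = 1.678e+05 Pa

1.678e+05


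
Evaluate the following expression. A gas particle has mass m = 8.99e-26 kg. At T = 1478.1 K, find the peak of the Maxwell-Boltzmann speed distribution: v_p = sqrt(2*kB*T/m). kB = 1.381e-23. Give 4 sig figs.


Step 1: Numerator = 2*kB*T = 2*1.381e-23*1478.1 = 4.083e-20
Step 2: Ratio = 4.083e-20 / 8.99e-26 = 4.541e+05
Step 3: v_p = sqrt(4.541e+05) = 673.9 m/s

673.9


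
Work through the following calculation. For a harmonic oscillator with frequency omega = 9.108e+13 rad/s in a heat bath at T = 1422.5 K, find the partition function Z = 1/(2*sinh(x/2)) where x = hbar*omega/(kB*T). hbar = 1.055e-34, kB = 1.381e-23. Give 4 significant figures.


Step 1: Compute x = hbar*omega/(kB*T) = 1.055e-34*9.108e+13/(1.381e-23*1422.5) = 0.4891
Step 2: x/2 = 0.2446
Step 3: sinh(x/2) = 0.247
Step 4: Z = 1/(2*0.247) = 2.024

2.024


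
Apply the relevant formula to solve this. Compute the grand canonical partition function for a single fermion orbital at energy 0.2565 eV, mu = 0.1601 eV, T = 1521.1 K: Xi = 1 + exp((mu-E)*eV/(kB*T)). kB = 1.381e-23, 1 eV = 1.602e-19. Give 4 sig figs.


Step 1: (mu - E) = 0.1601 - 0.2565 = -0.0964 eV
Step 2: x = (mu-E)*eV/(kB*T) = -0.0964*1.602e-19/(1.381e-23*1521.1) = -0.7352
Step 3: exp(x) = 0.4794
Step 4: Xi = 1 + 0.4794 = 1.479

1.479


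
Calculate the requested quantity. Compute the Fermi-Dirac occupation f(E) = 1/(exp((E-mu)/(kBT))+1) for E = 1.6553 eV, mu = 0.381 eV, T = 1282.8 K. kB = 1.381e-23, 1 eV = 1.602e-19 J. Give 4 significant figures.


Step 1: (E - mu) = 1.6553 - 0.381 = 1.274 eV
Step 2: Convert: (E-mu)*eV = 2.041e-19 J
Step 3: x = (E-mu)*eV/(kB*T) = 11.52
Step 4: f = 1/(exp(11.52)+1) = 9.895e-06

9.895e-06


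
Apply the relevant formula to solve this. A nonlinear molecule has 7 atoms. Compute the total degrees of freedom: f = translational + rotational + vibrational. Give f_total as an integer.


Step 1: Translational DOF = 3
Step 2: Rotational DOF (nonlinear) = 3
Step 3: Vibrational DOF = 3*7 - 6 = 15
Step 4: Total = 3 + 3 + 15 = 21

21


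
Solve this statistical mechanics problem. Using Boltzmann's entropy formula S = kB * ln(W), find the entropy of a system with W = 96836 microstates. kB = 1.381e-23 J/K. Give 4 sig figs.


Step 1: ln(W) = ln(96836) = 11.48
Step 2: S = kB * ln(W) = 1.381e-23 * 11.48
Step 3: S = 1.585e-22 J/K

1.585e-22


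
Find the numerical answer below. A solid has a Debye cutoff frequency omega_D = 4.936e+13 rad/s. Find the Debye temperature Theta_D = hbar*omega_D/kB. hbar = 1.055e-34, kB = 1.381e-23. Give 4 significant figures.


Step 1: hbar*omega_D = 1.055e-34 * 4.936e+13 = 5.207e-21 J
Step 2: Theta_D = 5.207e-21 / 1.381e-23
Step 3: Theta_D = 377.1 K

377.1


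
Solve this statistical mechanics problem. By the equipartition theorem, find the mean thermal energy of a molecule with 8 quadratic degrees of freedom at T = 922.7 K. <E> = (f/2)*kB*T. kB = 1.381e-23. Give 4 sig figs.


Step 1: f/2 = 8/2 = 4
Step 2: kB*T = 1.381e-23 * 922.7 = 1.274e-20
Step 3: <E> = 4 * 1.274e-20 = 5.097e-20 J

5.097e-20


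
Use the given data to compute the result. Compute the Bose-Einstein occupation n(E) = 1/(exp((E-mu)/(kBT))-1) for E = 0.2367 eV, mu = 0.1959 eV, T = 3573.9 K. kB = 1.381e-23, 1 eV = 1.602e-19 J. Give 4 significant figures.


Step 1: (E - mu) = 0.0408 eV
Step 2: x = (E-mu)*eV/(kB*T) = 0.0408*1.602e-19/(1.381e-23*3573.9) = 0.1324
Step 3: exp(x) = 1.142
Step 4: n = 1/(exp(x)-1) = 7.062

7.062


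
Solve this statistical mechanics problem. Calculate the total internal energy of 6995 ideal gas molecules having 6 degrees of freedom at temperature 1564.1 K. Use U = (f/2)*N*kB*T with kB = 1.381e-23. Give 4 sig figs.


Step 1: f/2 = 6/2 = 3.0
Step 2: N*kB*T = 6995*1.381e-23*1564.1 = 1.511e-16
Step 3: U = 3.0 * 1.511e-16 = 4.533e-16 J

4.533e-16


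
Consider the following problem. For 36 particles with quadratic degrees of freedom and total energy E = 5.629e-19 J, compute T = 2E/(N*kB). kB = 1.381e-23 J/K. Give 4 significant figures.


Step 1: Numerator = 2*E = 2*5.629e-19 = 1.126e-18 J
Step 2: Denominator = N*kB = 36*1.381e-23 = 4.972e-22
Step 3: T = 1.126e-18 / 4.972e-22 = 2264 K

2264


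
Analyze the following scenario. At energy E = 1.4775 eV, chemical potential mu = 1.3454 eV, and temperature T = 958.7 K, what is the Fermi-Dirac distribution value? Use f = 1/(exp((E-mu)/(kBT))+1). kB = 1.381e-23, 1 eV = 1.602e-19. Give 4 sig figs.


Step 1: (E - mu) = 1.4775 - 1.3454 = 0.1321 eV
Step 2: Convert: (E-mu)*eV = 2.116e-20 J
Step 3: x = (E-mu)*eV/(kB*T) = 1.598
Step 4: f = 1/(exp(1.598)+1) = 0.1682

0.1682


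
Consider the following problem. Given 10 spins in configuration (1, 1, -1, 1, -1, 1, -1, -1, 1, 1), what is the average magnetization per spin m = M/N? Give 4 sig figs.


Step 1: Count up spins (+1): 6, down spins (-1): 4
Step 2: Total magnetization M = 6 - 4 = 2
Step 3: m = M/N = 2/10 = 0.2

0.2


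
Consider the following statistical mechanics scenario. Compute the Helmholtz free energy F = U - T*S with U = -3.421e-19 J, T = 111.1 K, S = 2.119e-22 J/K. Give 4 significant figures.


Step 1: T*S = 111.1 * 2.119e-22 = 2.354e-20 J
Step 2: F = U - T*S = -3.421e-19 - 2.354e-20
Step 3: F = -3.656e-19 J

-3.656e-19


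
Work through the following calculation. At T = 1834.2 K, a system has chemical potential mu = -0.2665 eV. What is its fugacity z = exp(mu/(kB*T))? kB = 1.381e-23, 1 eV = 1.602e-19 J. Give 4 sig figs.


Step 1: Convert mu to Joules: -0.2665*1.602e-19 = -4.269e-20 J
Step 2: kB*T = 1.381e-23*1834.2 = 2.533e-20 J
Step 3: mu/(kB*T) = -1.685
Step 4: z = exp(-1.685) = 0.1854

0.1854


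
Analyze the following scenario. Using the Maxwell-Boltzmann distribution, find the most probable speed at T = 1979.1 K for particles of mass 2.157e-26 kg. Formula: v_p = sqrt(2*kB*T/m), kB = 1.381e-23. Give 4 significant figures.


Step 1: Numerator = 2*kB*T = 2*1.381e-23*1979.1 = 5.466e-20
Step 2: Ratio = 5.466e-20 / 2.157e-26 = 2.534e+06
Step 3: v_p = sqrt(2.534e+06) = 1592 m/s

1592


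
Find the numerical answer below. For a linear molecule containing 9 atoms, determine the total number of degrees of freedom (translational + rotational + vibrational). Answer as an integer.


Step 1: Translational DOF = 3
Step 2: Rotational DOF (linear) = 2
Step 3: Vibrational DOF = 3*9 - 5 = 22
Step 4: Total = 3 + 2 + 22 = 27

27


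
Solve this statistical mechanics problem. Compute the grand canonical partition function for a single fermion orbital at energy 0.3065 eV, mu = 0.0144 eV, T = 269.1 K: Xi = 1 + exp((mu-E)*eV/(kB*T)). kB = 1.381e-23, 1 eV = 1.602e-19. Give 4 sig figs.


Step 1: (mu - E) = 0.0144 - 0.3065 = -0.2921 eV
Step 2: x = (mu-E)*eV/(kB*T) = -0.2921*1.602e-19/(1.381e-23*269.1) = -12.59
Step 3: exp(x) = 3.4e-06
Step 4: Xi = 1 + 3.4e-06 = 1

1


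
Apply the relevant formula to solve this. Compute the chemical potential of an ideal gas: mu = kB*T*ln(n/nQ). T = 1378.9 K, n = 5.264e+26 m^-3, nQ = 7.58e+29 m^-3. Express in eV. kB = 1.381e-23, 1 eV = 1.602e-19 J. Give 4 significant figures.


Step 1: n/nQ = 5.264e+26/7.58e+29 = 0.0006945
Step 2: ln(n/nQ) = -7.272
Step 3: mu = kB*T*ln(n/nQ) = 1.904e-20*-7.272 = -1.385e-19 J
Step 4: Convert to eV: -1.385e-19/1.602e-19 = -0.8645 eV

-0.8645


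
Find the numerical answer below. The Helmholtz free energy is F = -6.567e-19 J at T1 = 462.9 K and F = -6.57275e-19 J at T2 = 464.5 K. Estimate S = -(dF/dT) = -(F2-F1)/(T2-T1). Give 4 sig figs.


Step 1: dF = F2 - F1 = -6.57275e-19 - (-6.567e-19) = -5.75e-22 J
Step 2: dT = T2 - T1 = 464.5 - 462.9 = 1.6 K
Step 3: S = -dF/dT = -(-5.75e-22)/1.6 = 3.594e-22 J/K

3.594e-22


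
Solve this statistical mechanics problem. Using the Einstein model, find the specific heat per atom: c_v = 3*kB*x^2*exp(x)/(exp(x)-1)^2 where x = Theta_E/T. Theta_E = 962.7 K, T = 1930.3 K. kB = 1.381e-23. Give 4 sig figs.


Step 1: x = Theta_E/T = 962.7/1930.3 = 0.4987
Step 2: x^2 = 0.2487
Step 3: exp(x) = 1.647
Step 4: c_v = 3*1.381e-23*0.2487*1.647/(1.647-1)^2 = 4.058e-23

4.058e-23


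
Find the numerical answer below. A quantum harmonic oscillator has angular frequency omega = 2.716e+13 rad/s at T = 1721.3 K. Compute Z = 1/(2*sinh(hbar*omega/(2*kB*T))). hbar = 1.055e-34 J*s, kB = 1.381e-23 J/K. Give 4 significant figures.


Step 1: Compute x = hbar*omega/(kB*T) = 1.055e-34*2.716e+13/(1.381e-23*1721.3) = 0.1205
Step 2: x/2 = 0.06027
Step 3: sinh(x/2) = 0.06031
Step 4: Z = 1/(2*0.06031) = 8.291

8.291


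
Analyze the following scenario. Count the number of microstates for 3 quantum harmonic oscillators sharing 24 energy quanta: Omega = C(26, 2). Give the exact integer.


Step 1: Use binomial coefficient C(26, 2)
Step 2: Numerator = 26! / 24!
Step 3: Denominator = 2!
Step 4: Omega = 325

325


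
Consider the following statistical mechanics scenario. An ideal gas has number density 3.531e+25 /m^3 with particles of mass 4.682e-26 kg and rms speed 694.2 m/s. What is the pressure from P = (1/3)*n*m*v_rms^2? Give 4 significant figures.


Step 1: v_rms^2 = 694.2^2 = 4.819e+05
Step 2: n*m = 3.531e+25*4.682e-26 = 1.653
Step 3: P = (1/3)*1.653*4.819e+05 = 2.656e+05 Pa

2.656e+05


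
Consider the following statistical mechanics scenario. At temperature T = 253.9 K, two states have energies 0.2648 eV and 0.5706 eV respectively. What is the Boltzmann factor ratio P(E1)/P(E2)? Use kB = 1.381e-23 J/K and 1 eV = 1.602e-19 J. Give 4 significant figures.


Step 1: Compute energy difference dE = E1 - E2 = 0.2648 - 0.5706 = -0.3058 eV
Step 2: Convert to Joules: dE_J = -0.3058 * 1.602e-19 = -4.899e-20 J
Step 3: Compute exponent = -dE_J / (kB * T) = -(-4.899e-20) / (1.381e-23 * 253.9) = 13.97
Step 4: P(E1)/P(E2) = exp(13.97) = 1.169e+06

1.169e+06


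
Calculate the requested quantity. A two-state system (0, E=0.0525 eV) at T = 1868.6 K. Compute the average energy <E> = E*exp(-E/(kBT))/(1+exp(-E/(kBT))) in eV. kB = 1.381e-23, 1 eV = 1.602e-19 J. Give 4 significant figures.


Step 1: beta*E = 0.0525*1.602e-19/(1.381e-23*1868.6) = 0.3259
Step 2: exp(-beta*E) = 0.7219
Step 3: <E> = 0.0525*0.7219/(1+0.7219) = 0.02201 eV

0.02201


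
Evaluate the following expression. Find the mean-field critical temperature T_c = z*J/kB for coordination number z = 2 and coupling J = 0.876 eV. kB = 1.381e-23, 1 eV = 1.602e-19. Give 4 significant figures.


Step 1: z*J = 2*0.876 = 1.752 eV
Step 2: Convert to Joules: 1.752*1.602e-19 = 2.807e-19 J
Step 3: T_c = 2.807e-19 / 1.381e-23 = 2.032e+04 K

2.032e+04
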